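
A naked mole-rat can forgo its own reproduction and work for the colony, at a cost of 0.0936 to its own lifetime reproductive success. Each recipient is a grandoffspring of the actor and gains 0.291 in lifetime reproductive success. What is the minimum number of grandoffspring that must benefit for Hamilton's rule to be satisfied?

2

r to a grandoffspring = 1/4 (two parent–offspring links: r = (1/2)^2 = 1/4).
Hamilton's rule: n·r·B > C  ⇒  n > C/(r·B) = 0.0936/(0.25·0.291) = 1.287.
The smallest integer exceeding 1.287 is 2.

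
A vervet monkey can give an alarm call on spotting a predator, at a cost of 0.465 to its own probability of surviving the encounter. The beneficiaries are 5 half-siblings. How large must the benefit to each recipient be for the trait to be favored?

0.372

r to a half-sibling = 1/4 (half-sibs share one parent — one path of length 2: r = (1/2)^2 = 1/4).
Hamilton's rule with n recipients of equal r: n·r·B > C, so B > C/(n·r) = 0.465/(5·0.25) = 0.372.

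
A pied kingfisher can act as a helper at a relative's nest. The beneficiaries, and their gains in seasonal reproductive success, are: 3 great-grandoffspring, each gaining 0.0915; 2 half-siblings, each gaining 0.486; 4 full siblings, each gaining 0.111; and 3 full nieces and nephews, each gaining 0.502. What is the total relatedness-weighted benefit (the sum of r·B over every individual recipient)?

0.8758125

r to a great-grandoffspring = 1/8 (three parent–offspring links: r = (1/2)^3 = 1/8).
r to a half-sibling = 1/4 (half-sibs share one parent — one path of length 2: r = (1/2)^2 = 1/4).
r to a full sibling = 1/2 (full sibs share both parents — two paths of length 2: r = 2·(1/2)^2 = 1/2).
r to a full niece or nephew = 0.25 (full aunt/uncle↔niece/nephew: two paths of length 3 through the shared grandparent pair: r = 2·(1/2)^3 = 1/4).
Summing one r·B term per recipient: 3·0.125·0.0915 + 2·0.25·0.486 + 4·0.5·0.111 + 3·0.25·0.502 = 0.8758125.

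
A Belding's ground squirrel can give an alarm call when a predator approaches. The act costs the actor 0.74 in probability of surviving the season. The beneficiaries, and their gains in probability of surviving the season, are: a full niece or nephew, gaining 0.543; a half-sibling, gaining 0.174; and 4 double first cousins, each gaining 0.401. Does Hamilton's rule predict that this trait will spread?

No

Hamilton's rule: the trait is favored when the sum of r·B over every recipient exceeds the actor's cost C.
r to a full niece or nephew = 0.25 (full aunt/uncle↔niece/nephew: two paths of length 3 through the shared grandparent pair: r = 2·(1/2)^3 = 1/4).
r to a half-sibling = 0.25 (half-sibs share one parent — one path of length 2: r = (1/2)^2 = 1/4).
r to a double first cousin = 0.25 (double first cousins share both grandparent pairs — four paths of length 4: r = 4·(1/2)^4 = 1/4).
Summing one r·B term per recipient: 1·0.25·0.543 + 1·0.25·0.174 + 4·0.25·0.401 = 0.58025.
0.58025 < 0.74: the indirect benefit is less than the cost.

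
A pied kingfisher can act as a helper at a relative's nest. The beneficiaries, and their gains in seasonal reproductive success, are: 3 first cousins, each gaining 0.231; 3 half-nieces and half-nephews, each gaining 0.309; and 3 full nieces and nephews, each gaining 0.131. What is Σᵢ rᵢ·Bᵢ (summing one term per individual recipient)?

0.30075

r to a first cousin = 0.125 (first cousins share one grandparent pair — two paths of length 4: r = 2·(1/2)^4 = 1/8).
r to a half-niece or half-nephew = 0.125 (half-aunt/uncle↔niece/nephew: one path of length 3: r = (1/2)^3 = 1/8).
r to a full niece or nephew = 1/4 (full aunt/uncle↔niece/nephew: two paths of length 3 through the shared grandparent pair: r = 2·(1/2)^3 = 1/4).
Summing one r·B term per recipient: 3·0.125·0.231 + 3·0.125·0.309 + 3·0.25·0.131 = 0.30075.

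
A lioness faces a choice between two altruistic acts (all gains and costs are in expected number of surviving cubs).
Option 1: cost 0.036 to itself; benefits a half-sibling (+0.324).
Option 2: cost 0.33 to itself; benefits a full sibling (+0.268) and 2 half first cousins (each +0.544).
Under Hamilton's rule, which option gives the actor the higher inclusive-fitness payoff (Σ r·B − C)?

Option 1

Option 1: r to a half-sibling = 0.25.
Option 1: Σ r·B − C = (1·0.25·0.324) − 0.036 = 0.045.
Option 2: r to a full sibling = 0.5.
Option 2: r to a half first cousin = 0.0625.
Option 2: Σ r·B − C = (1·0.5·0.268 + 2·0.0625·0.544) − 0.33 = -0.128.
Option 1 has the higher net inclusive-fitness payoff.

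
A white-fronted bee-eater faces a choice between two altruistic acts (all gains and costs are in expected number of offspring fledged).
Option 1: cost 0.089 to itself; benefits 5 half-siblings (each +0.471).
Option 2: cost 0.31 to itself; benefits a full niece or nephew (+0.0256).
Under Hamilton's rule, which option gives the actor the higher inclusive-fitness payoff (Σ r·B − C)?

Option 1

Option 1: r to a half-sibling = 0.25.
Option 1: Σ r·B − C = (5·0.25·0.471) − 0.089 = 0.49975.
Option 2: r to a full niece or nephew = 0.25.
Option 2: Σ r·B − C = (1·0.25·0.0256) − 0.31 = -0.3036.
Option 1 has the higher net inclusive-fitness payoff.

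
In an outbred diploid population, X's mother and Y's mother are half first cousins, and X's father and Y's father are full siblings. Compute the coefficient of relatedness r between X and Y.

Wright's path rule: contributions from independent ancestry routes add.
X and Y are related in two ways: half second cousins through their mothers (r = 1/64) and first cousins through their fathers (r = 1/8).
r = 1/64 + 1/8 = 0.140625.

0.140625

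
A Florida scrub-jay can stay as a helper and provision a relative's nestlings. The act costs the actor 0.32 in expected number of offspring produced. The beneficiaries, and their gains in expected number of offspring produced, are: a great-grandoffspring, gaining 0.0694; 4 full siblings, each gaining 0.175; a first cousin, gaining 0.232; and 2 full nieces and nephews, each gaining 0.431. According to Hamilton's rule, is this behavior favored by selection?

Yes

Hamilton's rule: the trait is favored when the sum of r·B over every recipient exceeds the actor's cost C.
r to a great-grandoffspring = 1/8 (three parent–offspring links: r = (1/2)^3 = 1/8).
r to a full sibling = 0.5 (full sibs share both parents — two paths of length 2: r = 2·(1/2)^2 = 1/2).
r to a first cousin = 0.125 (first cousins share one grandparent pair — two paths of length 4: r = 2·(1/2)^4 = 1/8).
r to a full niece or nephew = 0.25 (full aunt/uncle↔niece/nephew: two paths of length 3 through the shared grandparent pair: r = 2·(1/2)^3 = 1/4).
Summing one r·B term per recipient: 1·0.125·0.0694 + 4·0.5·0.175 + 1·0.125·0.232 + 2·0.25·0.431 = 0.603175.
0.603175 > 0.32: the indirect benefit exceeds the cost.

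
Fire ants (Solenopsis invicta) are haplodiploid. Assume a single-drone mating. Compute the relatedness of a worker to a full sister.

Haplodiploid full sisters inherit their father's entire haploid genome identically (contributing 1/2) and on average half of their mother's contribution (1/2 · 1/2 = 1/4); r = 1/2 + 1/4 = 3/4.

0.75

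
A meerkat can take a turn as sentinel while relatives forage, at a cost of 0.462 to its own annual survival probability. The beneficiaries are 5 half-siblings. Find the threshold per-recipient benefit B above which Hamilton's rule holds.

0.3696

r to a half-sibling = 1/4 (half-sibs share one parent — one path of length 2: r = (1/2)^2 = 1/4).
Hamilton's rule with n recipients of equal r: n·r·B > C, so B > C/(n·r) = 0.462/(5·0.25) = 0.3696.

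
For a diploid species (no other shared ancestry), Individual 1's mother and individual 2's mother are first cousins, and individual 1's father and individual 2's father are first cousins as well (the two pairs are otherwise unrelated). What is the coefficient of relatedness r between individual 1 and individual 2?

Relatedness sums over independent paths through distinct common ancestors.
Individual 1 and individual 2 are related in two ways: second cousins through their mothers (r = 1/32) and second cousins through their fathers (r = 1/32).
r = 1/32 + 1/32 = 0.0625.

0.0625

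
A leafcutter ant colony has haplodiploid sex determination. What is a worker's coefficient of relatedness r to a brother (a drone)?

0.25

Her haploid brother carries none of their father's genes and a random half of their mother's genome; that half matches the maternal half of her own genome with probability 1/2: r = 1/2 · 1/2 = 1/4.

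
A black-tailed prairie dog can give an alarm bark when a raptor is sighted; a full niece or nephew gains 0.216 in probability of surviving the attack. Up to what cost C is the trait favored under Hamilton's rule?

r to a full niece or nephew = 1/4 (full aunt/uncle↔niece/nephew: two paths of length 3 through the shared grandparent pair: r = 2·(1/2)^3 = 1/4).
Hamilton's rule: n·r·B > C, so the trait is favored while C < n·r·B = 1·0.25·0.216 = 0.054.

0.054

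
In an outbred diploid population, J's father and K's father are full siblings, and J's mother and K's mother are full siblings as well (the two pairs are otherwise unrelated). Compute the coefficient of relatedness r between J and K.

Independent pedigree routes through distinct common ancestors add.
J and K are related in two ways: first cousins through their fathers (r = 1/8) and first cousins through their mothers (r = 1/8) — i.e. double first cousins.
r = 1/8 + 1/8 = 0.25.

0.25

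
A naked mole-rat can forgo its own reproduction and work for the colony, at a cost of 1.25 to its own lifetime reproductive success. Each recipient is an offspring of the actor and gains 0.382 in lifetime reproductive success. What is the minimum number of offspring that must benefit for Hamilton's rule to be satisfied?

7

r to an offspring = 1/2 (one parent–offspring link: r = (1/2)^1 = 1/2).
Hamilton's rule: n·r·B > C  ⇒  n > C/(r·B) = 1.25/(0.5·0.382) = 6.545.
The smallest integer exceeding 6.545 is 7.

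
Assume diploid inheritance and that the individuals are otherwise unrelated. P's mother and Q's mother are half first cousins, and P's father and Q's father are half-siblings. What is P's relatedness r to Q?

Relatedness sums over independent paths through distinct common ancestors.
P and Q are related in two ways: half second cousins through their mothers (r = 1/64) and half first cousins through their fathers (r = 1/16).
r = 1/64 + 1/16 = 0.078125.

0.078125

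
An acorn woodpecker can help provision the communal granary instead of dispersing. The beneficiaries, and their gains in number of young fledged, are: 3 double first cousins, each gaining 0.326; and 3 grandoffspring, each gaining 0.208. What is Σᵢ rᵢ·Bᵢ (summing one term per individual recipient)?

r to a double first cousin = 0.25 (double first cousins share both grandparent pairs — four paths of length 4: r = 4·(1/2)^4 = 1/4).
r to a grandoffspring = 1/4 (two parent–offspring links: r = (1/2)^2 = 1/4).
Summing one r·B term per recipient: 3·0.25·0.326 + 3·0.25·0.208 = 0.4005.

0.4005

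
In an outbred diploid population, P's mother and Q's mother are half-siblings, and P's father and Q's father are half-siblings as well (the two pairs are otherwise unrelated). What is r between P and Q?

0.125

Independent pedigree routes through distinct common ancestors add.
P and Q are related in two ways: half first cousins through their mothers (r = 1/16) and half first cousins through their fathers (r = 1/16).
r = 1/16 + 1/16 = 1/8 = 0.125.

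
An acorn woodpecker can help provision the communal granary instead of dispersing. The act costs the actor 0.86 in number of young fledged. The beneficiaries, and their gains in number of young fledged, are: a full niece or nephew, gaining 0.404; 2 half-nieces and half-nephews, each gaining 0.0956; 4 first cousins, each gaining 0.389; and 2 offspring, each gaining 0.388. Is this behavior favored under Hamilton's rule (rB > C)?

Hamilton's rule: the trait is favored when the sum of r·B over every recipient exceeds the actor's cost C.
r to a full niece or nephew = 1/4 (full aunt/uncle↔niece/nephew: two paths of length 3 through the shared grandparent pair: r = 2·(1/2)^3 = 1/4).
r to a half-niece or half-nephew = 1/8 (half-aunt/uncle↔niece/nephew: one path of length 3: r = (1/2)^3 = 1/8).
r to a first cousin = 0.125 (first cousins share one grandparent pair — two paths of length 4: r = 2·(1/2)^4 = 1/8).
r to an offspring = 0.5 (one parent–offspring link: r = (1/2)^1 = 1/2).
Summing one r·B term per recipient: 1·0.25·0.404 + 2·0.125·0.0956 + 4·0.125·0.389 + 2·0.5·0.388 = 0.7074.
0.7074 < 0.86: the indirect benefit is less than the cost.

No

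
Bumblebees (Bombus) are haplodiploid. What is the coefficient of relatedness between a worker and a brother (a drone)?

Her haploid brother carries none of their father's genes and a random half of their mother's genome; that half matches the maternal half of her own genome with probability 1/2: r = 1/2 · 1/2 = 1/4.

0.25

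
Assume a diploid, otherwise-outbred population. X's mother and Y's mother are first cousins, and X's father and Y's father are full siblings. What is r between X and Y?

0.15625

Wright's path rule: contributions from independent ancestry routes add.
X and Y are related in two ways: second cousins through their mothers (r = 1/32) and first cousins through their fathers (r = 1/8).
r = 1/32 + 1/8 = 0.15625.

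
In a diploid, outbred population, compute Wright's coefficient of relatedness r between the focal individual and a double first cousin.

Double first cousins share both grandparent pairs — four paths of length 4: r = 4·(1/2)^4 = 1/4.

0.25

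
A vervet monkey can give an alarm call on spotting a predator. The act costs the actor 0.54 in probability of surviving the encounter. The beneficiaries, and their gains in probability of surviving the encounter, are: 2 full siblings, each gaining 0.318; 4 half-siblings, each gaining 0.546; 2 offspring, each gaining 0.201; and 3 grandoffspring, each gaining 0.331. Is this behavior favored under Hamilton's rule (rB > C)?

Hamilton's rule: the trait is favored when the sum of r·B over every recipient exceeds the actor's cost C.
r to a full sibling = 0.5 (full sibs share both parents — two paths of length 2: r = 2·(1/2)^2 = 1/2).
r to a half-sibling = 1/4 (half-sibs share one parent — one path of length 2: r = (1/2)^2 = 1/4).
r to an offspring = 0.5 (one parent–offspring link: r = (1/2)^1 = 1/2).
r to a grandoffspring = 0.25 (two parent–offspring links: r = (1/2)^2 = 1/4).
Summing one r·B term per recipient: 2·0.5·0.318 + 4·0.25·0.546 + 2·0.5·0.201 + 3·0.25·0.331 = 1.31325.
1.31325 > 0.54: the indirect benefit exceeds the cost.

Yes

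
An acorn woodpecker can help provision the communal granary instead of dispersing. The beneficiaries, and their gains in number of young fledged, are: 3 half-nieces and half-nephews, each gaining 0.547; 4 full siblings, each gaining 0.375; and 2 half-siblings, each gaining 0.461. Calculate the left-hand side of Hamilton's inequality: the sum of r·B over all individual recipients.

r to a half-niece or half-nephew = 1/8 (half-aunt/uncle↔niece/nephew: one path of length 3: r = (1/2)^3 = 1/8).
r to a full sibling = 0.5 (full sibs share both parents — two paths of length 2: r = 2·(1/2)^2 = 1/2).
r to a half-sibling = 1/4 (half-sibs share one parent — one path of length 2: r = (1/2)^2 = 1/4).
Summing one r·B term per recipient: 3·0.125·0.547 + 4·0.5·0.375 + 2·0.25·0.461 = 1.185625.

1.185625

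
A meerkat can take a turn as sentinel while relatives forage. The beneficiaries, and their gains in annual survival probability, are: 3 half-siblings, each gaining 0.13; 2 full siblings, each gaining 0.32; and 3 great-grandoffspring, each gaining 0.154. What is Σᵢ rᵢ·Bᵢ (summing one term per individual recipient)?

r to a half-sibling = 0.25 (half-sibs share one parent — one path of length 2: r = (1/2)^2 = 1/4).
r to a full sibling = 0.5 (full sibs share both parents — two paths of length 2: r = 2·(1/2)^2 = 1/2).
r to a great-grandoffspring = 0.125 (three parent–offspring links: r = (1/2)^3 = 1/8).
Summing one r·B term per recipient: 3·0.25·0.13 + 2·0.5·0.32 + 3·0.125·0.154 = 0.47525.

0.47525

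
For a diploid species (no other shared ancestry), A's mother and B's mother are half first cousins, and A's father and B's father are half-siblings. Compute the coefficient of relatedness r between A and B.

Independent pedigree routes through distinct common ancestors add.
A and B are related in two ways: half second cousins through their mothers (r = 1/64) and half first cousins through their fathers (r = 1/16).
r = 1/64 + 1/16 = 0.078125.

0.078125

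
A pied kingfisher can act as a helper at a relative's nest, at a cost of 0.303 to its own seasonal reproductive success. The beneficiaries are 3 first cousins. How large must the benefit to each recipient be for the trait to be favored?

0.808

r to a first cousin = 1/8 (first cousins share one grandparent pair — two paths of length 4: r = 2·(1/2)^4 = 1/8).
Hamilton's rule with n recipients of equal r: n·r·B > C, so B > C/(n·r) = 0.303/(3·0.125) = 0.808.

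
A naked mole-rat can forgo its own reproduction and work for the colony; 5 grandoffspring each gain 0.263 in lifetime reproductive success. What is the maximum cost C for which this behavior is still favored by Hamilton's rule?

r to a grandoffspring = 0.25 (two parent–offspring links: r = (1/2)^2 = 1/4).
Hamilton's rule: n·r·B > C, so the trait is favored while C < n·r·B = 5·0.25·0.263 = 0.32875.

0.32875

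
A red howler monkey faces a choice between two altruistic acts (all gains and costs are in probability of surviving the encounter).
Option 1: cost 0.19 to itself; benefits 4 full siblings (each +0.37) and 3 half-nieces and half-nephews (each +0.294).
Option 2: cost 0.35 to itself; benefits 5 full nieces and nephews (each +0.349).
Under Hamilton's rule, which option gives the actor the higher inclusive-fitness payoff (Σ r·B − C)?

Option 1: r to a full sibling = 0.5.
Option 1: r to a half-niece or half-nephew = 0.125.
Option 1: Σ r·B − C = (4·0.5·0.37 + 3·0.125·0.294) − 0.19 = 0.66025.
Option 2: r to a full niece or nephew = 0.25.
Option 2: Σ r·B − C = (5·0.25·0.349) − 0.35 = 0.08625.
Option 1 has the higher net inclusive-fitness payoff.

Option 1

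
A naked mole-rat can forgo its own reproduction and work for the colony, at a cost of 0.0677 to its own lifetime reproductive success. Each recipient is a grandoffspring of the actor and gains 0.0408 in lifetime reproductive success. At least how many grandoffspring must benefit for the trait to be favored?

7

r to a grandoffspring = 1/4 (two parent–offspring links: r = (1/2)^2 = 1/4).
Hamilton's rule: n·r·B > C  ⇒  n > C/(r·B) = 0.0677/(0.25·0.0408) = 6.637.
The smallest integer exceeding 6.637 is 7.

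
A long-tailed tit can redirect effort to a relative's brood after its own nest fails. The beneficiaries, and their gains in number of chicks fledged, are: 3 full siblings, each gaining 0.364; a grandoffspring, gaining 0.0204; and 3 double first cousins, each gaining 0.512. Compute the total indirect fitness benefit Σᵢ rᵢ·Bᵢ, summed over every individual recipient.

0.9351

r to a full sibling = 0.5 (full sibs share both parents — two paths of length 2: r = 2·(1/2)^2 = 1/2).
r to a grandoffspring = 1/4 (two parent–offspring links: r = (1/2)^2 = 1/4).
r to a double first cousin = 1/4 (double first cousins share both grandparent pairs — four paths of length 4: r = 4·(1/2)^4 = 1/4).
Summing one r·B term per recipient: 3·0.5·0.364 + 1·0.25·0.0204 + 3·0.25·0.512 = 0.9351.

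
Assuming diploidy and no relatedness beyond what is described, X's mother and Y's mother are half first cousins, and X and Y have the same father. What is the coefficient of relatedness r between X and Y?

0.265625

With two independent routes of shared ancestry, r is the sum of the two contributions.
X and Y are related in two ways: half second cousins through their mothers (r = 1/64) and half-sibs through their shared father (r = 1/4).
r = 1/64 + 1/4 = 17/64 = 0.265625.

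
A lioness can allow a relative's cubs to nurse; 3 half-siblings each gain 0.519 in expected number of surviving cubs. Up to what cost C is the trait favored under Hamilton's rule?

0.38925

r to a half-sibling = 0.25 (half-sibs share one parent — one path of length 2: r = (1/2)^2 = 1/4).
Hamilton's rule: n·r·B > C, so the trait is favored while C < n·r·B = 3·0.25·0.519 = 0.38925.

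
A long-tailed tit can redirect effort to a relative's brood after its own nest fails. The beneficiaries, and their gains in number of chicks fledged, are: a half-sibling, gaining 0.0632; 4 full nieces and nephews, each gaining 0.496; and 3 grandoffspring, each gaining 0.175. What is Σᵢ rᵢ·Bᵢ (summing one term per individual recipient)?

0.64305

r to a half-sibling = 0.25 (half-sibs share one parent — one path of length 2: r = (1/2)^2 = 1/4).
r to a full niece or nephew = 1/4 (full aunt/uncle↔niece/nephew: two paths of length 3 through the shared grandparent pair: r = 2·(1/2)^3 = 1/4).
r to a grandoffspring = 0.25 (two parent–offspring links: r = (1/2)^2 = 1/4).
Summing one r·B term per recipient: 1·0.25·0.0632 + 4·0.25·0.496 + 3·0.25·0.175 = 0.64305.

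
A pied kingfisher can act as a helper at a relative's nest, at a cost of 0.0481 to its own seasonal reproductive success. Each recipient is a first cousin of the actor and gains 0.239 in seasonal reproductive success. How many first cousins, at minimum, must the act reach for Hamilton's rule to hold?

2

r to a first cousin = 0.125 (first cousins share one grandparent pair — two paths of length 4: r = 2·(1/2)^4 = 1/8).
Hamilton's rule: n·r·B > C  ⇒  n > C/(r·B) = 0.0481/(0.125·0.239) = 1.61.
The smallest integer exceeding 1.61 is 2.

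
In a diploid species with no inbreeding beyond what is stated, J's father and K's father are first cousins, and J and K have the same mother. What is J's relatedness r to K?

0.28125

Wright's path rule: contributions from independent ancestry routes add.
J and K are related in two ways: second cousins through their fathers (r = 1/32) and half-sibs through their shared mother (r = 1/4).
r = 1/32 + 1/4 = 0.28125.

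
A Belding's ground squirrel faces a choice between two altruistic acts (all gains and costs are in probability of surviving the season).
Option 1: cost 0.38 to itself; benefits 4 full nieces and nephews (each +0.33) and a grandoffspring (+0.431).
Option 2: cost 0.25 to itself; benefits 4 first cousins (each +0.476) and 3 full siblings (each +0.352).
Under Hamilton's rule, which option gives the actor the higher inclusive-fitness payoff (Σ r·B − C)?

Option 2

Option 1: r to a full niece or nephew = 0.25.
Option 1: r to a grandoffspring = 0.25.
Option 1: Σ r·B − C = (4·0.25·0.33 + 1·0.25·0.431) − 0.38 = 0.05775.
Option 2: r to a first cousin = 0.125.
Option 2: r to a full sibling = 0.5.
Option 2: Σ r·B − C = (4·0.125·0.476 + 3·0.5·0.352) − 0.25 = 0.516.
Option 2 has the higher net inclusive-fitness payoff.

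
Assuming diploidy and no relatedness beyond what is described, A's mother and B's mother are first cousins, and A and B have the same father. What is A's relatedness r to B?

0.28125

Independent pedigree routes through distinct common ancestors add.
A and B are related in two ways: second cousins through their mothers (r = 1/32) and half-sibs through their shared father (r = 1/4).
r = 1/32 + 1/4 = 9/32 = 0.28125.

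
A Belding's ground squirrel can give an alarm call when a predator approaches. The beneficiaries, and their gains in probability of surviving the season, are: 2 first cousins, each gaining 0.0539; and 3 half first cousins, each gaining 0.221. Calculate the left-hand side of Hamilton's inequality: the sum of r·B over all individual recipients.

0.0549125

r to a first cousin = 0.125 (first cousins share one grandparent pair — two paths of length 4: r = 2·(1/2)^4 = 1/8).
r to a half first cousin = 1/16 (half first cousins share one grandparent — one path of length 4: r = (1/2)^4 = 1/16).
Summing one r·B term per recipient: 2·0.125·0.0539 + 3·0.0625·0.221 = 0.0549125.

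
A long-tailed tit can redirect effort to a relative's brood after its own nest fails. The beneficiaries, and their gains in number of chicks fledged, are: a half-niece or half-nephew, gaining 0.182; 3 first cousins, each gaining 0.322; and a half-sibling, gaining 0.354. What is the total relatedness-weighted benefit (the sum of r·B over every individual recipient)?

0.232

r to a half-niece or half-nephew = 0.125 (half-aunt/uncle↔niece/nephew: one path of length 3: r = (1/2)^3 = 1/8).
r to a first cousin = 1/8 (first cousins share one grandparent pair — two paths of length 4: r = 2·(1/2)^4 = 1/8).
r to a half-sibling = 1/4 (half-sibs share one parent — one path of length 2: r = (1/2)^2 = 1/4).
Summing one r·B term per recipient: 1·0.125·0.182 + 3·0.125·0.322 + 1·0.25·0.354 = 0.232.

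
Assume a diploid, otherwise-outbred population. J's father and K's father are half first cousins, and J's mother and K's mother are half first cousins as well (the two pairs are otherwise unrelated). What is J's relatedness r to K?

Wright's path rule: contributions from independent ancestry routes add.
J and K are related in two ways: half second cousins through their fathers (r = 1/64) and half second cousins through their mothers (r = 1/64).
r = 1/64 + 1/64 = 0.03125.

0.03125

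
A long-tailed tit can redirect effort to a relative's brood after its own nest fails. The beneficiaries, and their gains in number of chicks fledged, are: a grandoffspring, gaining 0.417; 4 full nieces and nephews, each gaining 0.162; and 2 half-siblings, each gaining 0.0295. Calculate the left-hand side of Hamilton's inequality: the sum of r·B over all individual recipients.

r to a grandoffspring = 1/4 (two parent–offspring links: r = (1/2)^2 = 1/4).
r to a full niece or nephew = 0.25 (full aunt/uncle↔niece/nephew: two paths of length 3 through the shared grandparent pair: r = 2·(1/2)^3 = 1/4).
r to a half-sibling = 0.25 (half-sibs share one parent — one path of length 2: r = (1/2)^2 = 1/4).
Summing one r·B term per recipient: 1·0.25·0.417 + 4·0.25·0.162 + 2·0.25·0.0295 = 0.281.

0.281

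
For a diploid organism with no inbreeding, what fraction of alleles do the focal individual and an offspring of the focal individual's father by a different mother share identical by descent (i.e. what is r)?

0.25

Each parent–offspring link contributes a factor of 1/2, and independent paths through distinct common ancestors add.
Half-sibs share one parent — one path of length 2: r = (1/2)^2 = 1/4.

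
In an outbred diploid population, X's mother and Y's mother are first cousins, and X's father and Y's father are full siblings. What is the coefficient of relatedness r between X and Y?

Independent pedigree routes through distinct common ancestors add.
X and Y are related in two ways: second cousins through their mothers (r = 1/32) and first cousins through their fathers (r = 1/8).
r = 1/32 + 1/8 = 5/32 = 0.15625.

0.15625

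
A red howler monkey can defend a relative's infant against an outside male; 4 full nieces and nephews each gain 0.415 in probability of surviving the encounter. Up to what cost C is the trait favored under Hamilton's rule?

r to a full niece or nephew = 0.25 (full aunt/uncle↔niece/nephew: two paths of length 3 through the shared grandparent pair: r = 2·(1/2)^3 = 1/4).
Hamilton's rule: n·r·B > C, so the trait is favored while C < n·r·B = 4·0.25·0.415 = 0.415.

0.415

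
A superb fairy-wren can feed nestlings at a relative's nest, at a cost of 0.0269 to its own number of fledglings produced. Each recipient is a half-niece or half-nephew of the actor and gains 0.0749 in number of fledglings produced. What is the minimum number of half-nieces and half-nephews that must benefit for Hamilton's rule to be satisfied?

r to a half-niece or half-nephew = 0.125 (half-aunt/uncle↔niece/nephew: one path of length 3: r = (1/2)^3 = 1/8).
Hamilton's rule: n·r·B > C  ⇒  n > C/(r·B) = 0.0269/(0.125·0.0749) = 2.873.
The smallest integer exceeding 2.873 is 3.

3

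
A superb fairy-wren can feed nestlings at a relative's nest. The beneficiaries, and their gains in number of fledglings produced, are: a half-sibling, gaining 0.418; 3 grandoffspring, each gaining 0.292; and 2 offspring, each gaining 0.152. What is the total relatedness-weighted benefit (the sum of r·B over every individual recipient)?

r to a half-sibling = 0.25 (half-sibs share one parent — one path of length 2: r = (1/2)^2 = 1/4).
r to a grandoffspring = 1/4 (two parent–offspring links: r = (1/2)^2 = 1/4).
r to an offspring = 1/2 (one parent–offspring link: r = (1/2)^1 = 1/2).
Summing one r·B term per recipient: 1·0.25·0.418 + 3·0.25·0.292 + 2·0.5·0.152 = 0.4755.

0.4755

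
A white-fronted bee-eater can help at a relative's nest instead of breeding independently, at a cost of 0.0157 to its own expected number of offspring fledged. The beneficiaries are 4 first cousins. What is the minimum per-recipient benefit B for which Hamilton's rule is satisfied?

r to a first cousin = 1/8 (first cousins share one grandparent pair — two paths of length 4: r = 2·(1/2)^4 = 1/8).
Hamilton's rule with n recipients of equal r: n·r·B > C, so B > C/(n·r) = 0.0157/(4·0.125) = 0.0314.

0.0314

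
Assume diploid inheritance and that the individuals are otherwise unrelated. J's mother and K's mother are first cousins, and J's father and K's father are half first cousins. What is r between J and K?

0.046875

Wright's path rule: contributions from independent ancestry routes add.
J and K are related in two ways: second cousins through their mothers (r = 1/32) and half second cousins through their fathers (r = 1/64).
r = 1/32 + 1/64 = 0.046875.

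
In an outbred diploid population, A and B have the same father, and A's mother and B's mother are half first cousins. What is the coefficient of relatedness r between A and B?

Wright's path rule: contributions from independent ancestry routes add.
A and B are related in two ways: half-sibs through their shared father (r = 1/4) and half second cousins through their mothers (r = 1/64).
r = 1/4 + 1/64 = 17/64 = 0.265625.

0.265625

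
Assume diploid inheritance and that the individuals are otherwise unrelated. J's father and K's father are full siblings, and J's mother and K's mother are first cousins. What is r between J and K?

0.15625

Relatedness sums over independent paths through distinct common ancestors.
J and K are related in two ways: first cousins through their fathers (r = 1/8) and second cousins through their mothers (r = 1/32).
r = 1/8 + 1/32 = 0.15625.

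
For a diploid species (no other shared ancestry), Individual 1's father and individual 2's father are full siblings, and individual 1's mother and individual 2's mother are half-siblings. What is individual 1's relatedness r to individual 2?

0.1875

Independent pedigree routes through distinct common ancestors add.
Individual 1 and individual 2 are related in two ways: first cousins through their fathers (r = 1/8) and half first cousins through their mothers (r = 1/16).
r = 1/8 + 1/16 = 0.1875.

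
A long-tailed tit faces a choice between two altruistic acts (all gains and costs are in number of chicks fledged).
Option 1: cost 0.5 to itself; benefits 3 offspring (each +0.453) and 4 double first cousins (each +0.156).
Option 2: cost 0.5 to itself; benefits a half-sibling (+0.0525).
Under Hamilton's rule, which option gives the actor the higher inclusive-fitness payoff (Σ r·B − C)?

Option 1

Option 1: r to an offspring = 0.5.
Option 1: r to a double first cousin = 0.25.
Option 1: Σ r·B − C = (3·0.5·0.453 + 4·0.25·0.156) − 0.5 = 0.3355.
Option 2: r to a half-sibling = 0.25.
Option 2: Σ r·B − C = (1·0.25·0.0525) − 0.5 = -0.486875.
Option 1 has the higher net inclusive-fitness payoff.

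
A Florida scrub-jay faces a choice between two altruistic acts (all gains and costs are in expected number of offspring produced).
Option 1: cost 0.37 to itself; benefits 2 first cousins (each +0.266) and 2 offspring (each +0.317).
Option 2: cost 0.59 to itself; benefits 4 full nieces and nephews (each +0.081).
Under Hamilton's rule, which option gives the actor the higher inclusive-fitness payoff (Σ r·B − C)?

Option 1

Option 1: r to a first cousin = 0.125.
Option 1: r to an offspring = 0.5.
Option 1: Σ r·B − C = (2·0.125·0.266 + 2·0.5·0.317) − 0.37 = 0.0135.
Option 2: r to a full niece or nephew = 0.25.
Option 2: Σ r·B − C = (4·0.25·0.081) − 0.59 = -0.509.
Option 1 has the higher net inclusive-fitness payoff.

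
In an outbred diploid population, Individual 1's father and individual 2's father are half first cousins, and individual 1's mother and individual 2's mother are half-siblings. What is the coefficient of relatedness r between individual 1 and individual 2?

0.078125

Independent pedigree routes through distinct common ancestors add.
Individual 1 and individual 2 are related in two ways: half second cousins through their fathers (r = 1/64) and half first cousins through their mothers (r = 1/16).
r = 1/64 + 1/16 = 5/64 = 0.078125.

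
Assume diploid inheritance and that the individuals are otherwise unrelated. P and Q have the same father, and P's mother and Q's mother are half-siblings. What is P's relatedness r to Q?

0.3125

Independent pedigree routes through distinct common ancestors add.
P and Q are related in two ways: half-sibs through their shared father (r = 1/4) and half first cousins through their mothers (r = 1/16).
r = 1/4 + 1/16 = 0.3125.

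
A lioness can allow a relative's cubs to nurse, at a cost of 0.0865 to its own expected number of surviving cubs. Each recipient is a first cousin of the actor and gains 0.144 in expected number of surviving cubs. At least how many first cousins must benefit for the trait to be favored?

5

r to a first cousin = 0.125 (first cousins share one grandparent pair — two paths of length 4: r = 2·(1/2)^4 = 1/8).
Hamilton's rule: n·r·B > C  ⇒  n > C/(r·B) = 0.0865/(0.125·0.144) = 4.806.
The smallest integer exceeding 4.806 is 5.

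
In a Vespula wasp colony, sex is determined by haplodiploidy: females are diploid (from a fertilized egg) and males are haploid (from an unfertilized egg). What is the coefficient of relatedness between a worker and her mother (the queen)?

One meiotic link between diploid queen and diploid daughter: r = 1/2.

0.5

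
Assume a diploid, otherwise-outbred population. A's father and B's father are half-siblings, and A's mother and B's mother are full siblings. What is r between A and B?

Relatedness sums over independent paths through distinct common ancestors.
A and B are related in two ways: half first cousins through their fathers (r = 1/16) and first cousins through their mothers (r = 1/8).
r = 1/16 + 1/8 = 3/16 = 0.1875.

0.1875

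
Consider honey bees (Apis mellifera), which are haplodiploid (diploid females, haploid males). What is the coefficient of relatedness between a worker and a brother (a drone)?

0.25

Her haploid brother carries none of their father's genes and a random half of their mother's genome; that half matches the maternal half of her own genome with probability 1/2: r = 1/2 · 1/2 = 1/4.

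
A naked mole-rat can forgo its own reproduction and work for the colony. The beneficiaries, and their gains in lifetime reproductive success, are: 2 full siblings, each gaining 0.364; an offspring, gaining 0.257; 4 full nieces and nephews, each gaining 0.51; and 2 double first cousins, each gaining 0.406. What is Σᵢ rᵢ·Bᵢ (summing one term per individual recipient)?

r to a full sibling = 0.5 (full sibs share both parents — two paths of length 2: r = 2·(1/2)^2 = 1/2).
r to an offspring = 0.5 (one parent–offspring link: r = (1/2)^1 = 1/2).
r to a full niece or nephew = 1/4 (full aunt/uncle↔niece/nephew: two paths of length 3 through the shared grandparent pair: r = 2·(1/2)^3 = 1/4).
r to a double first cousin = 0.25 (double first cousins share both grandparent pairs — four paths of length 4: r = 4·(1/2)^4 = 1/4).
Summing one r·B term per recipient: 2·0.5·0.364 + 1·0.5·0.257 + 4·0.25·0.51 + 2·0.25·0.406 = 1.2055.

1.2055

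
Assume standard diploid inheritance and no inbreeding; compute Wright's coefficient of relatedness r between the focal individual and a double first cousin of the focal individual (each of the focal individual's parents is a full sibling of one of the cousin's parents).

0.25

Each parent–offspring link contributes a factor of 1/2, and independent paths through distinct common ancestors add.
Double first cousins share both grandparent pairs — four paths of length 4: r = 4·(1/2)^4 = 1/4.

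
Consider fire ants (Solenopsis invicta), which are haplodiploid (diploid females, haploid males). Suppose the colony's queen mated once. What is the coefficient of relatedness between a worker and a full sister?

Haplodiploid full sisters inherit their father's entire haploid genome identically (contributing 1/2) and on average half of their mother's contribution (1/2 · 1/2 = 1/4); r = 1/2 + 1/4 = 3/4.

0.75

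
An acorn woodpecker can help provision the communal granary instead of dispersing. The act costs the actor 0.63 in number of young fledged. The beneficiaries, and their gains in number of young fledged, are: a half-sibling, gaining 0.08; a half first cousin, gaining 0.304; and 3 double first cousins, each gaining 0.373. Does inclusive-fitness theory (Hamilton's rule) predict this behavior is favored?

No

Hamilton's rule: the trait is favored when the sum of r·B over every recipient exceeds the actor's cost C.
r to a half-sibling = 0.25 (half-sibs share one parent — one path of length 2: r = (1/2)^2 = 1/4).
r to a half first cousin = 0.0625 (half first cousins share one grandparent — one path of length 4: r = (1/2)^4 = 1/16).
r to a double first cousin = 0.25 (double first cousins share both grandparent pairs — four paths of length 4: r = 4·(1/2)^4 = 1/4).
Summing one r·B term per recipient: 1·0.25·0.08 + 1·0.0625·0.304 + 3·0.25·0.373 = 0.31875.
0.31875 < 0.63: the indirect benefit is less than the cost.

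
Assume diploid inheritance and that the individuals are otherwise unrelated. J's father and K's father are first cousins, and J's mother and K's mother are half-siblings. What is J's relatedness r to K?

Relatedness sums over independent paths through distinct common ancestors.
J and K are related in two ways: second cousins through their fathers (r = 1/32) and half first cousins through their mothers (r = 1/16).
r = 1/32 + 1/16 = 3/32 = 0.09375.

0.09375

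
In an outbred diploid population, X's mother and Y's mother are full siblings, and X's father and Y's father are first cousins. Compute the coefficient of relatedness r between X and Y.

0.15625

With two independent routes of shared ancestry, r is the sum of the two contributions.
X and Y are related in two ways: first cousins through their mothers (r = 1/8) and second cousins through their fathers (r = 1/32).
r = 1/8 + 1/32 = 5/32 = 0.15625.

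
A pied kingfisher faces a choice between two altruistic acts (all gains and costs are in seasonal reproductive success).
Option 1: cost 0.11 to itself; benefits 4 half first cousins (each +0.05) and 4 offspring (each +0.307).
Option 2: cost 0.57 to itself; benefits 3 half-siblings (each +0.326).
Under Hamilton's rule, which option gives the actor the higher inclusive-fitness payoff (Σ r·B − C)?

Option 1

Option 1: r to a half first cousin = 0.0625.
Option 1: r to an offspring = 0.5.
Option 1: Σ r·B − C = (4·0.0625·0.05 + 4·0.5·0.307) − 0.11 = 0.5165.
Option 2: r to a half-sibling = 0.25.
Option 2: Σ r·B − C = (3·0.25·0.326) − 0.57 = -0.3255.
Option 1 has the higher net inclusive-fitness payoff.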